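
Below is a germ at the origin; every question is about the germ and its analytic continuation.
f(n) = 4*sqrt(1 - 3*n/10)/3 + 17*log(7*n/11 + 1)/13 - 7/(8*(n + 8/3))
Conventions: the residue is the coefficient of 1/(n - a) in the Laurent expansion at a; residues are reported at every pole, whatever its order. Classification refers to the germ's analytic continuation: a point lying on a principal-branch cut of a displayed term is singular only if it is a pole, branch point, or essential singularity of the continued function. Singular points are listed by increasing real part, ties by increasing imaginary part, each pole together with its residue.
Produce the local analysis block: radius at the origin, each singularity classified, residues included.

Radius of convergence at 0: 11/7.
At -8/3: a pole of order 1; residue -7/8.
At -11/7: a logarithmic branch point.
At 10/3: an algebraic (square-root) branch point.

Denominator factor (n + 8/3): pole of order 1 at -8/3, modulus 8/3.
Branch term (4/3)*sqrt(1 - n/(10/3)): its argument vanishes at n = 10/3, a square-root branch point, modulus 10/3.
Branch term (17/13)*log(1 - n/(-11/7)): its argument vanishes at n = -11/7, a logarithmic branch point, modulus 11/7.
The radius of convergence is the smallest modulus among the singular points: 11/7.
The branch terms are analytic at -8/3 and contribute nothing to the residue; only the rational part matters.
At the order-1 pole -8/3 set g(n) = (n - (-8/3))*(rational part) = -7/8.
Simple pole: residue = g(a) at a = -8/3, which is -7/8.
List the singular points by increasing real part (a conjugate pair: the negative imaginary part first).


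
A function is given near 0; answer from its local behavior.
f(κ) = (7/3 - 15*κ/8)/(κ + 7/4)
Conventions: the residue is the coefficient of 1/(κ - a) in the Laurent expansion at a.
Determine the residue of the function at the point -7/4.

At the order-1 pole -7/4 set g(κ) = (κ - (-7/4))*f(κ) = 7/3 - 15*κ/8.
Simple pole: residue = g(a) at a = -7/4, which is 539/96.

The residue is 539/96.


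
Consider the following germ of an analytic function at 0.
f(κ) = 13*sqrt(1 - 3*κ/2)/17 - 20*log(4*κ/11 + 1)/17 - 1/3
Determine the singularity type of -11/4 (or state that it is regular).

The point is a logarithmic branch point.

The term (-20/17)*log(1 - κ/(-11/4)) has argument 1 - -11/4/(-11/4) = 0 at -11/4: a logarithmic (infinitely-sheeted) branch point; the remaining terms are analytic or single-valued there.


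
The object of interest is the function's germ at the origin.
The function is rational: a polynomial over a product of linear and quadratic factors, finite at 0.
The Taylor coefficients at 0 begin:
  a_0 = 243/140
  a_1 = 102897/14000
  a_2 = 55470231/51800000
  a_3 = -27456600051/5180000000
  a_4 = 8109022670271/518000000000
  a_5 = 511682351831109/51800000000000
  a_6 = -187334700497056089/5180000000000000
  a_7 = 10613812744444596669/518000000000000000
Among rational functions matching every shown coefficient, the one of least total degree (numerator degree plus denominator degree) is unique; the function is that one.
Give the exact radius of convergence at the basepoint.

No rational of total degree below 6 reproduces all 8 coefficients; solving the [2/4] Pade equations on them gives f(v) = (-7*v**2/37 + 19*v/4 + 9/7)/((v - 4/3)**2*(v**2 + 2*v/5 + 5/12)), whose expansion matches every shown term.
Denominator factor (v - 4/3)^2: pole of order 2 at 4/3, modulus 4/3.
Denominator factor (v**2 + 2*v/5 + 5/12): discriminant -113/75, complex-conjugate roots (-1/5) + ((1/30)*sqrt(339))*i and (-1/5) - ((1/30)*sqrt(339))*i; poles of order 1, moduli (1/6)*sqrt(15) and (1/6)*sqrt(15).
The radius of convergence is the smallest modulus among the singular points: (1/6)*sqrt(15).

The radius of convergence is (1/6)*sqrt(15).


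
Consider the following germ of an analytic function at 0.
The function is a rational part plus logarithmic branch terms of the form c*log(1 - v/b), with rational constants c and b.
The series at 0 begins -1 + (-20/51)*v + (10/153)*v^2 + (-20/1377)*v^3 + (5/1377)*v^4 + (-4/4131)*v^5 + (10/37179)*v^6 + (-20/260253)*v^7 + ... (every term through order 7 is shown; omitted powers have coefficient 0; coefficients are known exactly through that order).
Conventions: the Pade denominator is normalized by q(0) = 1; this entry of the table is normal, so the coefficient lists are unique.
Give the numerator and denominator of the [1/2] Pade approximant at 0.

The Pade approximant has numerator coefficients [-1, -5018/8721]; denominator coefficients [1, 94/513, -10/1539].

Taylor coefficients needed (read off): a_0 = -1, a_1 = -20/51, a_2 = 10/153, a_3 = -20/1377.
Write the denominator as Q(v) = 1 + q1*v + q2*v^2. Requiring Q*f - P = O(v^4) with deg P <= 1 kills the coefficients of v^2..v^3 in Q*f:
  v^2: a_2 + q1*a_1 + q2*a_0 = 0, i.e. 10/153 + (-20/51)*q1 + (-1)*q2 = 0.
  v^3: a_3 + q1*a_2 + q2*a_1 = 0, i.e. -20/1377 + (10/153)*q1 + (-20/51)*q2 = 0.
Solving this linear system: q1 = 94/513, q2 = -10/1539.
The numerator is Q*f truncated at degree 1: P0 = a_0 = -1; P1 = a_1 + q1*a_0 = -5018/8721.


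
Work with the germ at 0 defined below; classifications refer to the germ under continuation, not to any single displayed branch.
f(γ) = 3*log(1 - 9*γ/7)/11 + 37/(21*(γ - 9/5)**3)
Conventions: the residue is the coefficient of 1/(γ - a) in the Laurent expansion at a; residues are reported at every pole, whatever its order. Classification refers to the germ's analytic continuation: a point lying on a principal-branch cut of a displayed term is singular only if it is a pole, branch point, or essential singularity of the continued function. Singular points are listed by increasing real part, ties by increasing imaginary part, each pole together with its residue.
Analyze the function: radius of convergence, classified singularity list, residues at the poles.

Radius of convergence at 0: 7/9.
At 7/9: a logarithmic branch point.
At 9/5: a pole of order 3; residue 0.

Denominator factor (γ - 9/5)^3: pole of order 3 at 9/5, modulus 9/5.
Branch term (3/11)*log(1 - γ/(7/9)): its argument vanishes at γ = 7/9, a logarithmic branch point, modulus 7/9.
The radius of convergence is the smallest modulus among the singular points: 7/9.
The branch term is analytic at 9/5 and contributes nothing to the residue; only the rational part matters.
At the order-3 pole 9/5 set g(γ) = (γ - (9/5))^3*(rational part) = 37/21.
Order-3 pole: residue = g''(a)/2; g''(9/5) = 0, so the residue is 0.
List the singular points by increasing real part (a conjugate pair: the negative imaginary part first).


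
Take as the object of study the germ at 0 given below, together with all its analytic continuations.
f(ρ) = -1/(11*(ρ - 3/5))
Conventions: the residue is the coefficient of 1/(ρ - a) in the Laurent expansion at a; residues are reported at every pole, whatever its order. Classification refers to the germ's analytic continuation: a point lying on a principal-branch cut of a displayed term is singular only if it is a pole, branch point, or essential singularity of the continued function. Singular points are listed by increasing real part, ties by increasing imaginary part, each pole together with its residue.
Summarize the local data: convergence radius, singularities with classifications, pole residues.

Denominator factor (ρ - 3/5): pole of order 1 at 3/5, modulus 3/5.
The radius of convergence is the smallest modulus among the singular points: 3/5.
At the order-1 pole 3/5 set g(ρ) = (ρ - (3/5))*f(ρ) = -1/11.
Simple pole: residue = g(a) at a = 3/5, which is -1/11.

Radius of convergence at 0: 3/5.
At 3/5: a pole of order 1; residue -1/11.


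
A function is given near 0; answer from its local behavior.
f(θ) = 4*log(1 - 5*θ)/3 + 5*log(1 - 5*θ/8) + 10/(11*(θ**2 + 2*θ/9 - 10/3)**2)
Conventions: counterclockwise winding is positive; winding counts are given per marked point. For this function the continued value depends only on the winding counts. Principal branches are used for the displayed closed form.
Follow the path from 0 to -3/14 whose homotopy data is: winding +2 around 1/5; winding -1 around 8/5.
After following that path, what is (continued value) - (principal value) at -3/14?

The rational part is single-valued and drops out of the difference; each branch term changes only by its own monodromy.
(4/3)*log(1 - θ/(1/5)): each positive loop around 1/5 adds 2*pi*i to the log, so winding +2 contributes (4/3)*(2)*2*pi*i = (16/3)*pi*i.
(5)*log(1 - θ/(8/5)): each positive loop around 8/5 adds 2*pi*i to the log, so winding -1 contributes (5)*(-1)*2*pi*i = -(10)*pi*i.
Summing the contributions at θ = -3/14 gives -(14/3)*pi*i.

Continued minus principal equals -(14/3)*pi*i.


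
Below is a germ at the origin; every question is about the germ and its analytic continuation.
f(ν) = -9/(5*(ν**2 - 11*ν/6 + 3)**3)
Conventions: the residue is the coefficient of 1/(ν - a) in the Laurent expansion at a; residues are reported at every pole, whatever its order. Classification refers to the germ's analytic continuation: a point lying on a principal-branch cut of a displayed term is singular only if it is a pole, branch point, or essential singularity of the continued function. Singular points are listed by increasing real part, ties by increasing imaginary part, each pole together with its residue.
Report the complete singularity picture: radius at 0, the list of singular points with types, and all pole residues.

Denominator factor (ν**2 - 11*ν/6 + 3)^3: discriminant -311/36, complex-conjugate roots (11/12) + ((1/12)*sqrt(311))*i and (11/12) - ((1/12)*sqrt(311))*i; poles of order 3, moduli sqrt(3) and sqrt(3).
The radius of convergence is the smallest modulus among the singular points: sqrt(3).
The factor ν**2 - 11*ν/6 + 3 splits as (ν - a)(ν - a') with a = (11/12) - ((1/12)*sqrt(311))*i, a' = (11/12) + ((1/12)*sqrt(311))*i. At the order-3 pole a set g(ν) = (ν - a)^3*f(ν) = [-9/5] / (ν - a')^3.
Order-3 pole: residue = g''(a)/2; g''((11/12) - ((1/12)*sqrt(311))*i) = -((839808/150401155)*sqrt(311))*i, so the residue is -((419904/150401155)*sqrt(311))*i.
The factor ν**2 - 11*ν/6 + 3 splits as (ν - a)(ν - a') with a = (11/12) + ((1/12)*sqrt(311))*i, a' = (11/12) - ((1/12)*sqrt(311))*i. At the order-3 pole a set g(ν) = (ν - a)^3*f(ν) = [-9/5] / (ν - a')^3.
Order-3 pole: residue = g''(a)/2; g''((11/12) + ((1/12)*sqrt(311))*i) = ((839808/150401155)*sqrt(311))*i, so the residue is ((419904/150401155)*sqrt(311))*i.
List the singular points by increasing real part (a conjugate pair: the negative imaginary part first).

Radius of convergence at 0: sqrt(3).
At (11/12) - ((1/12)*sqrt(311))*i: a pole of order 3; residue -((419904/150401155)*sqrt(311))*i.
At (11/12) + ((1/12)*sqrt(311))*i: a pole of order 3; residue ((419904/150401155)*sqrt(311))*i.


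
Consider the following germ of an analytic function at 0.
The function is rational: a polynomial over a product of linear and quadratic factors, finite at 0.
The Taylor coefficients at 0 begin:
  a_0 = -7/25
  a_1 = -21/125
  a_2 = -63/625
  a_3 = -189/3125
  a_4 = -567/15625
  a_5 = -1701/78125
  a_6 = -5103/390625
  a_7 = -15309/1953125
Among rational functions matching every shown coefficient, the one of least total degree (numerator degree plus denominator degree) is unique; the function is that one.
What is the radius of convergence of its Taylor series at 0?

No rational of total degree below 1 reproduces all 8 coefficients; solving the [0/1] Pade equations on them gives f(β) = 7/(15*(β - 5/3)), whose expansion matches every shown term.
Denominator factor (β - 5/3): pole of order 1 at 5/3, modulus 5/3.
The radius of convergence is the smallest modulus among the singular points: 5/3.

The radius of convergence is 5/3.


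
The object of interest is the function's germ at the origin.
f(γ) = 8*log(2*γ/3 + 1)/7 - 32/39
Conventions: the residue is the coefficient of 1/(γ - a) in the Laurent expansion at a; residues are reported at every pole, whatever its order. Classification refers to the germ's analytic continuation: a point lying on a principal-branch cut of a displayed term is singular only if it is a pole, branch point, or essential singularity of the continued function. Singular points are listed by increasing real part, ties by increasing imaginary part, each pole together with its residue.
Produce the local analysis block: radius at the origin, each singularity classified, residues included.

Branch term (8/7)*log(1 - γ/(-3/2)): its argument vanishes at γ = -3/2, a logarithmic branch point, modulus 3/2.
The radius of convergence is the smallest modulus among the singular points: 3/2.

Radius of convergence at 0: 3/2.
At -3/2: a logarithmic branch point.


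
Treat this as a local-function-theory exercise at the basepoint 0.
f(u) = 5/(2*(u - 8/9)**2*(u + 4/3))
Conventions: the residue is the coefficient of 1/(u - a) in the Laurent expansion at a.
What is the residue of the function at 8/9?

The residue is -81/160.

At the order-2 pole 8/9 set g(u) = (u - (8/9))^2*f(u) = 5/(2*(u + 4/3)).
Order-2 pole: residue = g'(a); g'(8/9) = -81/160, so the residue is -81/160.


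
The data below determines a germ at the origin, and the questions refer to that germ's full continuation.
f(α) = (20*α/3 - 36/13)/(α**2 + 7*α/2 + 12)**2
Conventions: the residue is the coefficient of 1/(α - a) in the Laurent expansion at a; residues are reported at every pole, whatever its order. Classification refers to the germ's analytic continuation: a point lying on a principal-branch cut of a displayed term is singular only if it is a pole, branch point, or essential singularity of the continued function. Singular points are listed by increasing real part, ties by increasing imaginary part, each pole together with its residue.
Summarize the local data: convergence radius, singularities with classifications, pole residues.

Radius of convergence at 0: (2)*sqrt(3).
At (-7/4) - ((1/4)*sqrt(143))*i: a pole of order 2; residue -((9008/797511)*sqrt(143))*i.
At (-7/4) + ((1/4)*sqrt(143))*i: a pole of order 2; residue ((9008/797511)*sqrt(143))*i.

Denominator factor (α**2 + 7*α/2 + 12)^2: discriminant -143/4, complex-conjugate roots (-7/4) + ((1/4)*sqrt(143))*i and (-7/4) - ((1/4)*sqrt(143))*i; poles of order 2, moduli (2)*sqrt(3) and (2)*sqrt(3).
The radius of convergence is the smallest modulus among the singular points: (2)*sqrt(3).
The factor α**2 + 7*α/2 + 12 splits as (α - a)(α - a') with a = (-7/4) - ((1/4)*sqrt(143))*i, a' = (-7/4) + ((1/4)*sqrt(143))*i. At the order-2 pole a set g(α) = (α - a)^2*f(α) = [20*α/3 - 36/13] / (α - a')^2.
Order-2 pole: residue = g'(a); g'((-7/4) - ((1/4)*sqrt(143))*i) = -((9008/797511)*sqrt(143))*i, so the residue is -((9008/797511)*sqrt(143))*i.
The factor α**2 + 7*α/2 + 12 splits as (α - a)(α - a') with a = (-7/4) + ((1/4)*sqrt(143))*i, a' = (-7/4) - ((1/4)*sqrt(143))*i. At the order-2 pole a set g(α) = (α - a)^2*f(α) = [20*α/3 - 36/13] / (α - a')^2.
Order-2 pole: residue = g'(a); g'((-7/4) + ((1/4)*sqrt(143))*i) = ((9008/797511)*sqrt(143))*i, so the residue is ((9008/797511)*sqrt(143))*i.
List the singular points by increasing real part (a conjugate pair: the negative imaginary part first).


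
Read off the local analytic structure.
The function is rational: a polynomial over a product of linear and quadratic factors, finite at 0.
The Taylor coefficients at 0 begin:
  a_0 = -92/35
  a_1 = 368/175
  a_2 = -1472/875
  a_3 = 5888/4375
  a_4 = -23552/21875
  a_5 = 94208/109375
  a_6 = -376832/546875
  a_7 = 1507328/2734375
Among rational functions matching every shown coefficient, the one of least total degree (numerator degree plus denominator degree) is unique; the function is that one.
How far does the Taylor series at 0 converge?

The radius of convergence is 5/4.

No rational of total degree below 1 reproduces all 8 coefficients; solving the [0/1] Pade equations on them gives f(α) = -23/(7*(α + 5/4)), whose expansion matches every shown term.
Denominator factor (α + 5/4): pole of order 1 at -5/4, modulus 5/4.
The radius of convergence is the smallest modulus among the singular points: 5/4.


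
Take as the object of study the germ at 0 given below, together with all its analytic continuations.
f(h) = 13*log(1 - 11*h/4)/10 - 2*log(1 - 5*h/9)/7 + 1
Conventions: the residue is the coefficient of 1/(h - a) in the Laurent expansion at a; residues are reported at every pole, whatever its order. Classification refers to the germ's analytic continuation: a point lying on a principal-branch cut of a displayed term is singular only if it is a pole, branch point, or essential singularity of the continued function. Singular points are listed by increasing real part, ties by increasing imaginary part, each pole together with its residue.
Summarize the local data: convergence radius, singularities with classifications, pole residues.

Radius of convergence at 0: 4/11.
At 4/11: a logarithmic branch point.
At 9/5: a logarithmic branch point.

Branch term (13/10)*log(1 - h/(4/11)): its argument vanishes at h = 4/11, a logarithmic branch point, modulus 4/11.
Branch term (-2/7)*log(1 - h/(9/5)): its argument vanishes at h = 9/5, a logarithmic branch point, modulus 9/5.
The radius of convergence is the smallest modulus among the singular points: 4/11.
List the singular points by increasing real part (a conjugate pair: the negative imaginary part first).


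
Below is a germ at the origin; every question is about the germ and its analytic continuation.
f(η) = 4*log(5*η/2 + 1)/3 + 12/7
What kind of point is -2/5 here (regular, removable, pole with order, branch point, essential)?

The term (4/3)*log(1 - η/(-2/5)) has argument 1 - -2/5/(-2/5) = 0 at -2/5: a logarithmic (infinitely-sheeted) branch point; the remaining terms are analytic or single-valued there.

The point is a logarithmic branch point.


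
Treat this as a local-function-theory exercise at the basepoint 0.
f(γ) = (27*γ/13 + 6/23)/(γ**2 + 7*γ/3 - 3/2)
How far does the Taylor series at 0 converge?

Denominator factor (γ**2 + 7*γ/3 - 3/2): discriminant 103/9, real irrational roots -7/6 + (1/6)*sqrt(103) and -7/6 - (1/6)*sqrt(103); poles of order 1, moduli -7/6 + (1/6)*sqrt(103) and 7/6 + (1/6)*sqrt(103).
The radius of convergence is the smallest modulus among the singular points: -7/6 + (1/6)*sqrt(103).

The radius of convergence is -7/6 + (1/6)*sqrt(103).


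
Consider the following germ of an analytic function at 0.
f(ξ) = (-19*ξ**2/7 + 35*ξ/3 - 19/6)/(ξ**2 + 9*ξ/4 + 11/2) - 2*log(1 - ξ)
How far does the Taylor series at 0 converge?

Denominator factor (ξ**2 + 9*ξ/4 + 11/2): discriminant -271/16, complex-conjugate roots (-9/8) + ((1/8)*sqrt(271))*i and (-9/8) - ((1/8)*sqrt(271))*i; poles of order 1, moduli (1/2)*sqrt(22) and (1/2)*sqrt(22).
Branch term (-2)*log(1 - ξ/(1)): its argument vanishes at ξ = 1, a logarithmic branch point, modulus 1.
The radius of convergence is the smallest modulus among the singular points: 1.

The radius of convergence is 1.


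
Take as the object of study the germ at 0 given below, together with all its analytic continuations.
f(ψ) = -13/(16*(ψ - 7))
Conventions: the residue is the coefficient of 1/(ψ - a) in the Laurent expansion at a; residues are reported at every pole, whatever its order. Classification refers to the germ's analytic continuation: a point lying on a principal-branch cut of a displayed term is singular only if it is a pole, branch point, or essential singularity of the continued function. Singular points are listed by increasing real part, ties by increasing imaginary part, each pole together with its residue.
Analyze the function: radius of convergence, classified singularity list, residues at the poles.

Denominator factor (ψ - 7): pole of order 1 at 7, modulus 7.
The radius of convergence is the smallest modulus among the singular points: 7.
At the order-1 pole 7 set g(ψ) = (ψ - (7))*f(ψ) = -13/16.
Simple pole: residue = g(a) at a = 7, which is -13/16.

Radius of convergence at 0: 7.
At 7: a pole of order 1; residue -13/16.


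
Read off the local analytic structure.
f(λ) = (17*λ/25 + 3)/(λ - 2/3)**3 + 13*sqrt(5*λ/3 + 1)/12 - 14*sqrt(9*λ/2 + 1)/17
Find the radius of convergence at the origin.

The radius of convergence is 2/9.

Denominator factor (λ - 2/3)^3: pole of order 3 at 2/3, modulus 2/3.
Branch term (13/12)*sqrt(1 - λ/(-3/5)): its argument vanishes at λ = -3/5, a square-root branch point, modulus 3/5.
Branch term (-14/17)*sqrt(1 - λ/(-2/9)): its argument vanishes at λ = -2/9, a square-root branch point, modulus 2/9.
The radius of convergence is the smallest modulus among the singular points: 2/9.


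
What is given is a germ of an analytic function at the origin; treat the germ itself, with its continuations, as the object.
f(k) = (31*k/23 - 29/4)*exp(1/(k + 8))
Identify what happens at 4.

There is no denominator, hence no pole anywhere.
The essential point of exp(1/(k - (-8))) is -8, not 4.
So the germ continues analytically to 4.

The point is a regular point.


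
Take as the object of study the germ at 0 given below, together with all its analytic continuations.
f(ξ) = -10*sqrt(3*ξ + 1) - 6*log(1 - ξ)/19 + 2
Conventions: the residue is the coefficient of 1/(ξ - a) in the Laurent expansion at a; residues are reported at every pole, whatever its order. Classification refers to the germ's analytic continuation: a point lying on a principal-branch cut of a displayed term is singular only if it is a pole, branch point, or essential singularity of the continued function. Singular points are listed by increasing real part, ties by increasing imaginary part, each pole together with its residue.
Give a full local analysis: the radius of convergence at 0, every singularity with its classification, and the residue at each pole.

Branch term (-6/19)*log(1 - ξ/(1)): its argument vanishes at ξ = 1, a logarithmic branch point, modulus 1.
Branch term (-10)*sqrt(1 - ξ/(-1/3)): its argument vanishes at ξ = -1/3, a square-root branch point, modulus 1/3.
The radius of convergence is the smallest modulus among the singular points: 1/3.
List the singular points by increasing real part (a conjugate pair: the negative imaginary part first).

Radius of convergence at 0: 1/3.
At -1/3: an algebraic (square-root) branch point.
At 1: a logarithmic branch point.


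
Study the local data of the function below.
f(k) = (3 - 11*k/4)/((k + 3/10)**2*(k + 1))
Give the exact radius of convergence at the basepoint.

The radius of convergence is 3/10.

Denominator factor (k + 1): pole of order 1 at -1, modulus 1.
Denominator factor (k + 3/10)^2: pole of order 2 at -3/10, modulus 3/10.
The radius of convergence is the smallest modulus among the singular points: 3/10.


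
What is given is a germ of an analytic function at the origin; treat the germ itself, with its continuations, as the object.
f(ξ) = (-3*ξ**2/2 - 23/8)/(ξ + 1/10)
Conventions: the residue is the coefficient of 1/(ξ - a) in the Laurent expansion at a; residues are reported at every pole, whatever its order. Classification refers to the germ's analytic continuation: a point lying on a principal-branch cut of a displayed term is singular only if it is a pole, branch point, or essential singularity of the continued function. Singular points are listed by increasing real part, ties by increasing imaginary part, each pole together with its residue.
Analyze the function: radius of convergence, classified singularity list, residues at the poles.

Radius of convergence at 0: 1/10.
At -1/10: a pole of order 1; residue -289/100.

Denominator factor (ξ + 1/10): pole of order 1 at -1/10, modulus 1/10.
The radius of convergence is the smallest modulus among the singular points: 1/10.
At the order-1 pole -1/10 set g(ξ) = (ξ - (-1/10))*f(ξ) = -3*ξ**2/2 - 23/8.
Simple pole: residue = g(a) at a = -1/10, which is -289/100.


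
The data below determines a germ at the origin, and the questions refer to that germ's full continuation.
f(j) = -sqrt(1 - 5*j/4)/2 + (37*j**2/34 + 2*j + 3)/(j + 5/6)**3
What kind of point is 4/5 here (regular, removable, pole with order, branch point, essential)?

The term (-1/2)*sqrt(1 - j/(4/5)) has argument 1 - 4/5/(4/5) = 0 at 4/5: a square-root (algebraic, two-sheeted) branch point; the remaining terms are analytic or single-valued there.

The point is an algebraic (square-root) branch point.


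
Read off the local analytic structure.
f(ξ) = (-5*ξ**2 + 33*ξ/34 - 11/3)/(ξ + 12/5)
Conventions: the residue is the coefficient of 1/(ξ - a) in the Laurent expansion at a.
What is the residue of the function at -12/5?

The residue is -8873/255.

At the order-1 pole -12/5 set g(ξ) = (ξ - (-12/5))*f(ξ) = -5*ξ**2 + 33*ξ/34 - 11/3.
Simple pole: residue = g(a) at a = -12/5, which is -8873/255.


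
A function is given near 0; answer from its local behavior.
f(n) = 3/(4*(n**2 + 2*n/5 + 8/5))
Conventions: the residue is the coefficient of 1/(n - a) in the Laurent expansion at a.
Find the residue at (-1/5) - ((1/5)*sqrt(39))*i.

The residue is ((5/104)*sqrt(39))*i.

The factor n**2 + 2*n/5 + 8/5 splits as (n - a)(n - a') with a = (-1/5) - ((1/5)*sqrt(39))*i, a' = (-1/5) + ((1/5)*sqrt(39))*i. At the order-1 pole a set g(n) = (n - a)*f(n) = [3/4] / (n - a').
Simple pole: residue = g(a) at a = (-1/5) - ((1/5)*sqrt(39))*i, which is ((5/104)*sqrt(39))*i.


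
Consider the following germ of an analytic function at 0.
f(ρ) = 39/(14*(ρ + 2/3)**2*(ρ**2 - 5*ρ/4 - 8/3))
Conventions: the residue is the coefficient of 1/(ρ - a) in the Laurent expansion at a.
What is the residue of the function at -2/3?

At the order-2 pole -2/3 set g(ρ) = (ρ - (-2/3))^2*f(ρ) = 39/(14*(ρ**2 - 5*ρ/4 - 8/3)).
Order-2 pole: residue = g'(a); g'(-2/3) = 32643/8750, so the residue is 32643/8750.

The residue is 32643/8750.


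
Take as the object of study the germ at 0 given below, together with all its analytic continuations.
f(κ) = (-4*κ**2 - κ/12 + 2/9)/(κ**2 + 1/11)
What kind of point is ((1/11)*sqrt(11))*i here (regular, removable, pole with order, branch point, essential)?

The point is a pole of order 1.

The denominator factor κ**2 + 1/11 vanishes at ((1/11)*sqrt(11))*i and appears to the power 1; the numerator there equals (58/99) - ((1/132)*sqrt(11))*i, nonzero, and no other factor vanishes.
Hence a pole whose order is the multiplicity, 1.


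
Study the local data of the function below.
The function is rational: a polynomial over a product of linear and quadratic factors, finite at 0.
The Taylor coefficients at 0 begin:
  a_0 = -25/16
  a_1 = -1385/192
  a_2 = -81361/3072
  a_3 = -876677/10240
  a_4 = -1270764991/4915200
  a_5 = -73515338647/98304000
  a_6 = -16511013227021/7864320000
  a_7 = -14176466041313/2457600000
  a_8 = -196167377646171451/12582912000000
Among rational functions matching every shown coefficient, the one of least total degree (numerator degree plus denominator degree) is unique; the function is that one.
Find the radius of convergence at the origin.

No rational of total degree below 7 reproduces all 9 coefficients; solving the [1/6] Pade equations on them gives f(ρ) = (19*ρ/15 + 1)/((ρ**2 - 2*ρ/5 - 1)*(ρ**2 + 3*ρ/2 - 4/5)**2), whose expansion matches every shown term.
Denominator factor (ρ**2 - 2*ρ/5 - 1): discriminant 104/25, real irrational roots 1/5 + (1/5)*sqrt(26) and 1/5 - (1/5)*sqrt(26); poles of order 1, moduli 1/5 + (1/5)*sqrt(26) and -1/5 + (1/5)*sqrt(26).
Denominator factor (ρ**2 + 3*ρ/2 - 4/5)^2: discriminant 109/20, real irrational roots -3/4 + (1/20)*sqrt(545) and -3/4 - (1/20)*sqrt(545); poles of order 2, moduli -3/4 + (1/20)*sqrt(545) and 3/4 + (1/20)*sqrt(545).
The radius of convergence is the smallest modulus among the singular points: -3/4 + (1/20)*sqrt(545).

The radius of convergence is -3/4 + (1/20)*sqrt(545).


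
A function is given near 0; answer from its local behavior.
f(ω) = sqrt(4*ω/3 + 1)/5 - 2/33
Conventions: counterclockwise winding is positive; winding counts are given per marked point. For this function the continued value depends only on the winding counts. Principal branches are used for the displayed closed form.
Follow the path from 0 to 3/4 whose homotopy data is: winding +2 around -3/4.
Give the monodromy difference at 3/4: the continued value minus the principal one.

The rational part is single-valued and drops out of the difference; each branch term changes only by its own monodromy.
(1/5)*sqrt(1 - ω/(-3/4)): winding +2 is even, the square root returns to the same sheet, contribution 0.
Summing the contributions at ω = 3/4 gives 0.

Continued minus principal equals 0.


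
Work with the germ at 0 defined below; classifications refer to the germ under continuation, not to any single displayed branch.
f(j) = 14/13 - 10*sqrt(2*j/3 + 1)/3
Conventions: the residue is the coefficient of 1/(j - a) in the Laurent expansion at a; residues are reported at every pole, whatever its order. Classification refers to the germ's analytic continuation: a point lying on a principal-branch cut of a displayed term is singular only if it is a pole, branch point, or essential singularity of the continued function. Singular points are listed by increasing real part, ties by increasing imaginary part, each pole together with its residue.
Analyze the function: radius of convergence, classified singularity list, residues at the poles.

Branch term (-10/3)*sqrt(1 - j/(-3/2)): its argument vanishes at j = -3/2, a square-root branch point, modulus 3/2.
The radius of convergence is the smallest modulus among the singular points: 3/2.

Radius of convergence at 0: 3/2.
At -3/2: an algebraic (square-root) branch point.


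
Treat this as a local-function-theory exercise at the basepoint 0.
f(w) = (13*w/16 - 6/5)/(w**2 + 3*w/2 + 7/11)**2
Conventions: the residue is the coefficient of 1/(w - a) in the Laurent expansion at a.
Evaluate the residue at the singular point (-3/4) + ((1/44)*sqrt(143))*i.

The residue is ((6369/3380)*sqrt(143))*i.

The factor w**2 + 3*w/2 + 7/11 splits as (w - a)(w - a') with a = (-3/4) + ((1/44)*sqrt(143))*i, a' = (-3/4) - ((1/44)*sqrt(143))*i. At the order-2 pole a set g(w) = (w - a)^2*f(w) = [13*w/16 - 6/5] / (w - a')^2.
Order-2 pole: residue = g'(a); g'((-3/4) + ((1/44)*sqrt(143))*i) = ((6369/3380)*sqrt(143))*i, so the residue is ((6369/3380)*sqrt(143))*i.


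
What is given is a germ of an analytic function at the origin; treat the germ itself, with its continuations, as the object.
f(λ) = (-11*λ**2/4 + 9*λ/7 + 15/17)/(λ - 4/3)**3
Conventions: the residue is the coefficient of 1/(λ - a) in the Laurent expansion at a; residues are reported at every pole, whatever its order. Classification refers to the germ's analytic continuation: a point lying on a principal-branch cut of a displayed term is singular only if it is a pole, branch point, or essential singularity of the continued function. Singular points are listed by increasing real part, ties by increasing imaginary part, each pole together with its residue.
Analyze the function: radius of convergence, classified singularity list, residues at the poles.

Denominator factor (λ - 4/3)^3: pole of order 3 at 4/3, modulus 4/3.
The radius of convergence is the smallest modulus among the singular points: 4/3.
At the order-3 pole 4/3 set g(λ) = (λ - (4/3))^3*f(λ) = -11*λ**2/4 + 9*λ/7 + 15/17.
Order-3 pole: residue = g''(a)/2; g''(4/3) = -11/2, so the residue is -11/4.

Radius of convergence at 0: 4/3.
At 4/3: a pole of order 3; residue -11/4.


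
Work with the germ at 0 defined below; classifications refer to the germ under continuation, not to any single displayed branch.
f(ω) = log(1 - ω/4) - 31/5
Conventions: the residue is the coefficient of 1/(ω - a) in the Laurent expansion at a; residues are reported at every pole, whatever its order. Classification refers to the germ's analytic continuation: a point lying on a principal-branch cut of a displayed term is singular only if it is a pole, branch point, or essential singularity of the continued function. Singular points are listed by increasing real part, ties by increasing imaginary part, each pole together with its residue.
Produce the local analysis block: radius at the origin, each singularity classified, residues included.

Branch term (1)*log(1 - ω/(4)): its argument vanishes at ω = 4, a logarithmic branch point, modulus 4.
The radius of convergence is the smallest modulus among the singular points: 4.

Radius of convergence at 0: 4.
At 4: a logarithmic branch point.


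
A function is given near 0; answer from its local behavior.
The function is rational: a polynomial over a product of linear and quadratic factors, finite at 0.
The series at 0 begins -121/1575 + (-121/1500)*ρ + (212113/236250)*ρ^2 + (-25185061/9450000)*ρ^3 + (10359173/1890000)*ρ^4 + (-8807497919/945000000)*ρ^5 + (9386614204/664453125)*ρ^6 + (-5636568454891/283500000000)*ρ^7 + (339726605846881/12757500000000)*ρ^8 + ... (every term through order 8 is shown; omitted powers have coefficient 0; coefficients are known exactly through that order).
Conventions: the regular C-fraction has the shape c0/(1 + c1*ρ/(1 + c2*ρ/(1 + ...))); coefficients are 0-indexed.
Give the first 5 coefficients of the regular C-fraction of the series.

Taylor coefficients (read off): a_0 = -121/1575, a_1 = -121/1500, a_2 = 212113/236250, a_3 = -25185061/9450000, a_4 = 10359173/1890000.
c0 = a_0 = -121/1575. Peel one level at a time: if S = 1 + c*ρ/S' with S'(0) = 1, then c is the ρ-coefficient of S and S' = c*ρ/(S - 1).
S_1 = c0/f = 1 + (-21/20)*ρ + (15347/1200)*ρ^2 + ...; c1 = -21/20.
S_2 = c1*ρ/(S_1 - 1) = 1 + (15347/1260)*ρ + (36055261/396900)*ρ^2 + ...; c2 = 15347/1260.
S_3 = c2*ρ/(S_2 - 1) = 1 + (-36055261/4834305)*ρ + (-1960426118/706591227)*ρ^2 + ...; c3 = -36055261/4834305.
S_4 = c3*ρ/(S_3 - 1) = 1 + (-205844742390/553340090567)*ρ + ...; c4 = -205844742390/553340090567.

The regular C-fraction coefficients are [-121/1575, -21/20, 15347/1260, -36055261/4834305, -205844742390/553340090567].


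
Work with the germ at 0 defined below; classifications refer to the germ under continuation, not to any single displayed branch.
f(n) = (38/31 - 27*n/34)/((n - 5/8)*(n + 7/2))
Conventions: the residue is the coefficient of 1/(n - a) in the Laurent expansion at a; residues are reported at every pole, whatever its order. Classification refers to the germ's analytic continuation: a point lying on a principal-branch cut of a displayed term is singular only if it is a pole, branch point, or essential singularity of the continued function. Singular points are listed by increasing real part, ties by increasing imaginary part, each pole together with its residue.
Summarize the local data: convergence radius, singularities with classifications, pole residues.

Radius of convergence at 0: 5/8.
At -7/2: a pole of order 1; residue -16886/17391.
At 5/8: a pole of order 1; residue 6151/34782.

Denominator factor (n - 5/8): pole of order 1 at 5/8, modulus 5/8.
Denominator factor (n + 7/2): pole of order 1 at -7/2, modulus 7/2.
The radius of convergence is the smallest modulus among the singular points: 5/8.
At the order-1 pole -7/2 set g(n) = (n - (-7/2))*f(n) = (38/31 - 27*n/34)/(n - 5/8).
Simple pole: residue = g(a) at a = -7/2, which is -16886/17391.
At the order-1 pole 5/8 set g(n) = (n - (5/8))*f(n) = (38/31 - 27*n/34)/(n + 7/2).
Simple pole: residue = g(a) at a = 5/8, which is 6151/34782.
List the singular points by increasing real part (a conjugate pair: the negative imaginary part first).


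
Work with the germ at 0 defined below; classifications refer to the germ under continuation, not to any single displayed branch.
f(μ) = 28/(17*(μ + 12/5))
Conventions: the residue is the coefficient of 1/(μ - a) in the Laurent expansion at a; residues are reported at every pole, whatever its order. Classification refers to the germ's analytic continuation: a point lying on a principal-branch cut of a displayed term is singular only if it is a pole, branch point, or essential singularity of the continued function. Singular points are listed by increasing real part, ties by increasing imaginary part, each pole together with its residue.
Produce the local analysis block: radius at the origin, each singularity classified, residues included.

Radius of convergence at 0: 12/5.
At -12/5: a pole of order 1; residue 28/17.

Denominator factor (μ + 12/5): pole of order 1 at -12/5, modulus 12/5.
The radius of convergence is the smallest modulus among the singular points: 12/5.
At the order-1 pole -12/5 set g(μ) = (μ - (-12/5))*f(μ) = 28/17.
Simple pole: residue = g(a) at a = -12/5, which is 28/17.


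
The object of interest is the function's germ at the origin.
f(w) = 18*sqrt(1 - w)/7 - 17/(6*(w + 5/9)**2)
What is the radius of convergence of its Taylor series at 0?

The radius of convergence is 5/9.

Denominator factor (w + 5/9)^2: pole of order 2 at -5/9, modulus 5/9.
Branch term (18/7)*sqrt(1 - w/(1)): its argument vanishes at w = 1, a square-root branch point, modulus 1.
The radius of convergence is the smallest modulus among the singular points: 5/9.


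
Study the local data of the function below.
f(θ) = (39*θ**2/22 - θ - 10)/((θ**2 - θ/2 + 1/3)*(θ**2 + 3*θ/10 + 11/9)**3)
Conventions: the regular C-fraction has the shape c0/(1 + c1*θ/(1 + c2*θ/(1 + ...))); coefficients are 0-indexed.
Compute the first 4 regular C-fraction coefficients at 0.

Taylor coefficients (expand at 0): a_0 = -21870/1331, a_1 = -207765/14641, a_2 = 107134569/1610510, a_3 = 9431903331/88578050.
c0 = a_0 = -21870/1331. Peel one level at a time: if S = 1 + c*θ/S' with S'(0) = 1, then c is the θ-coefficient of S and S' = c*θ/(S - 1).
S_1 = c0/f = 1 + (-19/22)*θ + (14503/3025)*θ^2 + ...; c1 = -19/22.
S_2 = c1*θ/(S_1 - 1) = 1 + (29006/5225)*θ + (3219141639/109202500)*θ^2 + ...; c2 = 29006/5225.
S_3 = c2*θ/(S_2 - 1) = 1 + (-3219141639/606225400)*θ + ...; c3 = -3219141639/606225400.

The regular C-fraction coefficients are [-21870/1331, -19/22, 29006/5225, -3219141639/606225400].


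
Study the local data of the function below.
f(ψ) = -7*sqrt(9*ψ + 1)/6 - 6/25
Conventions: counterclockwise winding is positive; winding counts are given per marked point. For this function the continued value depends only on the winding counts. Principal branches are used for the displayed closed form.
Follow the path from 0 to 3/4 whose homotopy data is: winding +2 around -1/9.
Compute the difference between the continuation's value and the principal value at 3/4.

The rational part is single-valued and drops out of the difference; each branch term changes only by its own monodromy.
(-7/6)*sqrt(1 - ψ/(-1/9)): winding +2 is even, the square root returns to the same sheet, contribution 0.
Summing the contributions at ψ = 3/4 gives 0.

Continued minus principal equals 0.


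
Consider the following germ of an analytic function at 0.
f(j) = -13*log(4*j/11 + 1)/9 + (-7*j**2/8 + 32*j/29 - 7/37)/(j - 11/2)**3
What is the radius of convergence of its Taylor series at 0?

The radius of convergence is 11/4.

Denominator factor (j - 11/2)^3: pole of order 3 at 11/2, modulus 11/2.
Branch term (-13/9)*log(1 - j/(-11/4)): its argument vanishes at j = -11/4, a logarithmic branch point, modulus 11/4.
The radius of convergence is the smallest modulus among the singular points: 11/4.


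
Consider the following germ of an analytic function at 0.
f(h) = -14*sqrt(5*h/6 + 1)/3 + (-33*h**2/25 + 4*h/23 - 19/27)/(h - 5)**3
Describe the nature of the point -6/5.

The term (-14/3)*sqrt(1 - h/(-6/5)) has argument 1 - -6/5/(-6/5) = 0 at -6/5: a square-root (algebraic, two-sheeted) branch point; the remaining terms are analytic or single-valued there.

The point is an algebraic (square-root) branch point.


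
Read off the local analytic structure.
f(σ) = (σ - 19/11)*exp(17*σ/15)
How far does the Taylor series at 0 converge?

The factor exp(17*σ/15) is entire and contributes no finite singular point.
The polynomial part has no poles.
No finite singular points: the Taylor series at 0 converges everywhere.

The radius of convergence is infinite.


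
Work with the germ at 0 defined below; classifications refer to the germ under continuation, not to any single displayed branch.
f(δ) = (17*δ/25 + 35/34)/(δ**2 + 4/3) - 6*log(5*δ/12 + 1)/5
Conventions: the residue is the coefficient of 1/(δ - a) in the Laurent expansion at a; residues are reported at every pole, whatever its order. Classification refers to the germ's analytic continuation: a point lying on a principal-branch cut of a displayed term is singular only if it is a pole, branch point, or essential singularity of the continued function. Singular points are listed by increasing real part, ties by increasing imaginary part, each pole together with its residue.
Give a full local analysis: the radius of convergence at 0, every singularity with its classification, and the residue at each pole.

Radius of convergence at 0: (2/3)*sqrt(3).
At -12/5: a logarithmic branch point.
At -((2/3)*sqrt(3))*i: a pole of order 1; residue (17/50) + ((35/136)*sqrt(3))*i.
At ((2/3)*sqrt(3))*i: a pole of order 1; residue (17/50) - ((35/136)*sqrt(3))*i.

Denominator factor (δ**2 + 4/3): discriminant -16/3, complex-conjugate roots ((2/3)*sqrt(3))*i and -((2/3)*sqrt(3))*i; poles of order 1, moduli (2/3)*sqrt(3) and (2/3)*sqrt(3).
Branch term (-6/5)*log(1 - δ/(-12/5)): its argument vanishes at δ = -12/5, a logarithmic branch point, modulus 12/5.
The radius of convergence is the smallest modulus among the singular points: (2/3)*sqrt(3).
The branch term is analytic at -((2/3)*sqrt(3))*i and contributes nothing to the residue; only the rational part matters.
The factor δ**2 + 4/3 splits as (δ - a)(δ - a') with a = -((2/3)*sqrt(3))*i, a' = ((2/3)*sqrt(3))*i. At the order-1 pole a set g(δ) = (δ - a)*(rational part) = [17*δ/25 + 35/34] / (δ - a').
Simple pole: residue = g(a) at a = -((2/3)*sqrt(3))*i, which is (17/50) + ((35/136)*sqrt(3))*i.
The branch term is analytic at ((2/3)*sqrt(3))*i and contributes nothing to the residue; only the rational part matters.
The factor δ**2 + 4/3 splits as (δ - a)(δ - a') with a = ((2/3)*sqrt(3))*i, a' = -((2/3)*sqrt(3))*i. At the order-1 pole a set g(δ) = (δ - a)*(rational part) = [17*δ/25 + 35/34] / (δ - a').
Simple pole: residue = g(a) at a = ((2/3)*sqrt(3))*i, which is (17/50) - ((35/136)*sqrt(3))*i.
List the singular points by increasing real part (a conjugate pair: the negative imaginary part first).
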